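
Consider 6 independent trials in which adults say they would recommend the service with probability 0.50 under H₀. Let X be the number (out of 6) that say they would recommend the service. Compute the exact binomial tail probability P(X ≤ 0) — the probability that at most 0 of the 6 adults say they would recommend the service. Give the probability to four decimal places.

P = 0.0156

X is binomial with n = 6 and p = 0.50.
P(X ≤ 0) = C(6,0)·0.50^0·0.50^6.
= 0.015625 = 0.0156.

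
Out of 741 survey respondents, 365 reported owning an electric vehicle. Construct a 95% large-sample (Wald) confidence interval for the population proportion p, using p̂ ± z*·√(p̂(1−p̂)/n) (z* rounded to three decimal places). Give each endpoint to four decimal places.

(0.4566, 0.5286)

Sample proportion p̂ = 365/741 = 0.49258.
SE(p̂) = √(0.49258·0.50742/741) = 0.018366.
z* = 1.960 at the 95% level.
Margin of error: 1.960 × 0.018366 = 0.03600.
CI: 0.49258 ± 0.03600 = (0.4566, 0.5286).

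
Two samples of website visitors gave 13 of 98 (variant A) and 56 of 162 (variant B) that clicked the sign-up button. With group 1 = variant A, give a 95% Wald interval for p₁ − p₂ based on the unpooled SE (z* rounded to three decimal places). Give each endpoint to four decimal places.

(-0.3124, -0.1137)

p̂₁ = 0.13265, p̂₂ = 0.34568, so the observed difference is -0.21303.
SE = √(0.001174043 + 0.001396204) = √0.002570247 = 0.050698.
The 95% critical value is z* = 1.960. Margin = 1.960·0.050698 = 0.09937.
CI: -0.21303 ± 0.09937 = (-0.3124, -0.1137).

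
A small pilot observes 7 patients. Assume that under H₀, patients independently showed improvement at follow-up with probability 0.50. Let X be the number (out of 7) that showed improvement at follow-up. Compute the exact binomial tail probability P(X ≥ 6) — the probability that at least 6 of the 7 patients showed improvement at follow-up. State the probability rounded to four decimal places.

P = 0.0625

X ~ Binomial(n=7, p=0.50).
P(X ≥ 6) = C(7,6)·0.50^6·0.50^1 + C(7,7)·0.50^7·0.50^0.
= 0.054688 + 0.007812 = 0.0625.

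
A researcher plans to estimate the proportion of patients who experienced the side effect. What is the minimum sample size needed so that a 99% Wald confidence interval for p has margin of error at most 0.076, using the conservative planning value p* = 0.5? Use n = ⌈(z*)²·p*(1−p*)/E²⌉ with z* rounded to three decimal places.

n = 288

z* = 2.576 at the 99% level.
p*(1−p*) = 0.2500.
Required n before rounding: 6.635776 × 0.2500 / 0.076² = 287.213.
⌈287.213⌉ = 288.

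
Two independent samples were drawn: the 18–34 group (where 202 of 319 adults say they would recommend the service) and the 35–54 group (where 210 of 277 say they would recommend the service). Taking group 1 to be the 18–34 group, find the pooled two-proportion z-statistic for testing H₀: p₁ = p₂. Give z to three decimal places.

Sample proportions: p̂₁ = 202/319 = 0.63323 and p̂₂ = 210/277 = 0.75812.
Pooled p̂ = (202+210)/(319+277) = 412/596 = 0.69128.
SE = √[p̂(1−p̂)(1/n₁+1/n₂)] = √[0.69128·0.30872·(1/319+1/277)] ≈ 0.037940.
z = -0.12489/0.037940 = -3.292.

z = -3.292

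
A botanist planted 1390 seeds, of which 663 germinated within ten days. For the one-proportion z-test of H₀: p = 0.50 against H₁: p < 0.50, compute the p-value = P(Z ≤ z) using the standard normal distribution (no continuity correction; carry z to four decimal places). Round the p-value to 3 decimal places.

p-value = 0.043

With x = 663 successes in n = 1390, p̂ = 0.47698.
SE₀ = √(0.50·0.50/1390) = 0.013411.
z = (p̂ − p₀)/SE = (663/1390 − 0.50)/0.013411 ≈ -1.7166.
From the standard normal, P(Z ≤ z) = 0.043.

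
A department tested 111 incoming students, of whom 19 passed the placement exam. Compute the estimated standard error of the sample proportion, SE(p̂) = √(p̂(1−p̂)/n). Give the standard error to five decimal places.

SE = 0.03575

Sample proportion p̂ = 19/111 = 0.17117.
p̂(1−p̂) = 0.141871.
SE = √(0.141871/111) = 0.03575.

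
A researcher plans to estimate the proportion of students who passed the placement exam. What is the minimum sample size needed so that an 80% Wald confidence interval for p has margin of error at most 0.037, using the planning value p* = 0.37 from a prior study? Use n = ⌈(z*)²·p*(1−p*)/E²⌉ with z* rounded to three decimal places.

For 80% confidence, z* = 1.282.
p*(1−p*) = 0.2331.
(z*)²·p*(1−p*)/E² = 1.643524·0.2331/0.001369 = 279.843.
⌈279.843⌉ = 280.

n = 280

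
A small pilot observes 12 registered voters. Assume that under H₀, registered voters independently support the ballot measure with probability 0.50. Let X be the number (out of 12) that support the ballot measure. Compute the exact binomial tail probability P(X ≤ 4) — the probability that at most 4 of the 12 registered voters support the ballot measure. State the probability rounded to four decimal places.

P = 0.1938

X ~ Binomial(n=12, p=0.50).
P(X ≤ 4) = Σ_{j=0}^{4} C(12,j)·0.50^j·0.50^{12−j}.
= 0.000244 + 0.002930 + 0.016113 + 0.053711 + 0.120850 = 0.1938.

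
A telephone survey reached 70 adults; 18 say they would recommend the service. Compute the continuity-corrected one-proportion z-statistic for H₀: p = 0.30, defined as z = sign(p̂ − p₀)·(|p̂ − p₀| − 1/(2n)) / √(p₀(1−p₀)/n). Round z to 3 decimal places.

z = -0.652

With x = 18 successes in n = 70, p̂ = 0.25714. p̂ − p₀ = -0.042857.
1/(2n) = 0.007143.
Corrected numerator: |-0.042857| − 0.007143 = 0.035714.
Null standard error: √(0.30·0.70/70) = √0.003000000 = 0.054772.
z = −0.035714/0.054772 = -0.652.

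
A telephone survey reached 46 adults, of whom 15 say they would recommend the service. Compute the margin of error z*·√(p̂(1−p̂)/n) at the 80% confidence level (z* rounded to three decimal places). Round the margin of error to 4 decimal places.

ME = 0.0886

Sample proportion p̂ = 15/46 = 0.32609.
SE(p̂) = √(0.32609·0.67391/46) = 0.069118.
z* = 1.282 at the 80% level.
So ME = 0.0886.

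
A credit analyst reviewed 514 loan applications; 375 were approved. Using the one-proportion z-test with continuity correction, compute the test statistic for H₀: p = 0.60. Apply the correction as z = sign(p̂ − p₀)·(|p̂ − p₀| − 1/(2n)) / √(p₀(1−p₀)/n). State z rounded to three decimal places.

z = 5.951

The sample proportion is 375/514 = 0.72957. p̂ − p₀ = 0.129572.
1/(2n) = 0.000973.
Corrected numerator: |0.129572| − 0.000973 = 0.128599.
SE₀ = √(0.60·0.40/514) = 0.021608.
z = +0.128599/0.021608 = 5.951.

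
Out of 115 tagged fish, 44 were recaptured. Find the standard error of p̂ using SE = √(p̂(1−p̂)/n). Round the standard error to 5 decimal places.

SE = 0.04532

With x = 44 successes in n = 115, p̂ = 0.38261.
p̂(1−p̂) = 0.236220.
SE = √(0.236220/115) = √0.002054087 = 0.04532.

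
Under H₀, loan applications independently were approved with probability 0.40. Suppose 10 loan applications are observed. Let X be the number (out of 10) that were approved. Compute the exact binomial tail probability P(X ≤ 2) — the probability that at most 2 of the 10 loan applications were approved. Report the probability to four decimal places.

X is binomial with n = 10 and p = 0.40.
P(X ≤ 2) = C(10,0)·0.40^0·0.60^10 + C(10,1)·0.40^1·0.60^9 + C(10,2)·0.40^2·0.60^8.
= 0.006047 + 0.040311 + 0.120932 = 0.1673.

P = 0.1673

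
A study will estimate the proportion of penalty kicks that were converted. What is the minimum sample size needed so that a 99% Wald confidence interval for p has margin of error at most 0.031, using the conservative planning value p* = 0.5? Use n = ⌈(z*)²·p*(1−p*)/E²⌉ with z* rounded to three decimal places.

The 99% critical value is z* = 2.576.
p*(1−p*) = 0.2500.
Required n before rounding: 6.635776 × 0.2500 / 0.031² = 1726.268.
⌈1726.268⌉ = 1727.

n = 1727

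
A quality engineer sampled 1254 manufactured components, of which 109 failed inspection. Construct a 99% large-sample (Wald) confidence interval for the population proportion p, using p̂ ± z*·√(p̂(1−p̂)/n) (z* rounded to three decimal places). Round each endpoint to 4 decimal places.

p̂ = 109/1254 = 0.08692.
Standard error of p̂: √(0.079366/1254) = √0.000063291 = 0.007956.
The 99% critical value is z* = 2.576.
Margin of error: 2.576 × 0.007956 = 0.02049.
So the interval runs from 0.0664 to 0.1074.

(0.0664, 0.1074)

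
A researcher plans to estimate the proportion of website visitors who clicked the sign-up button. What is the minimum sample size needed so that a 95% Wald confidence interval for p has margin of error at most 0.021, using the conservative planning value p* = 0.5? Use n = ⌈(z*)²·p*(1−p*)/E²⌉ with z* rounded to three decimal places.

The 95% critical value is z* = 1.960.
p*(1−p*) = 0.50·0.50 = 0.2500.
(z*)²·p*(1−p*)/E² = 3.841600·0.2500/0.000441 = 2177.778.
Rounding up, n = 2178.

n = 2178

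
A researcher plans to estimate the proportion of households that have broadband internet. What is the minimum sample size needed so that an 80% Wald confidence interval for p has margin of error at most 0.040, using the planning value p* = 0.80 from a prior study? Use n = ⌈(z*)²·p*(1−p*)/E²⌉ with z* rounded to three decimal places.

n = 165

The 80% critical value is z* = 1.282.
p*(1−p*) = 0.1600.
(z*)²·p*(1−p*)/E² = 1.643524·0.1600/0.001600 = 164.352.
Rounding up, n = 165.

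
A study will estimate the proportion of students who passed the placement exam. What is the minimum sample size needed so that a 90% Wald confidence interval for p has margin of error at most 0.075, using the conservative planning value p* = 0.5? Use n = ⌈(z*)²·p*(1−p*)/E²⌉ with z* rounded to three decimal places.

For 90% confidence, z* = 1.645.
p*(1−p*) = 0.2500.
Required n before rounding: 2.706025 × 0.2500 / 0.075² = 120.268.
⌈120.268⌉ = 121.

n = 121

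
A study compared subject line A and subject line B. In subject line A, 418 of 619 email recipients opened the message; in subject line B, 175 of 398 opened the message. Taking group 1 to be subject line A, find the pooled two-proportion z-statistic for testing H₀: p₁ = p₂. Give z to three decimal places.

z = 7.437

Sample proportions: p̂₁ = 418/619 = 0.67528 and p̂₂ = 175/398 = 0.43970.
Pooled p̂ = (418+175)/(619+398) = 593/1017 = 0.58309.
SE = √[p̂(1−p̂)(1/n₁+1/n₂)] = √[0.58309·0.41691·(1/619+1/398)] ≈ 0.031678.
z = (p̂₁ − p̂₂)/SE = (0.67528 − 0.43970)/0.031678 = 0.23558/0.031678 = 7.437.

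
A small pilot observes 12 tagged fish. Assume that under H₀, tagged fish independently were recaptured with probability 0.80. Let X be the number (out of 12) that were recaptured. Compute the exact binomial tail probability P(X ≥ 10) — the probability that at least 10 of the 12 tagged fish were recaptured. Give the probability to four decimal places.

X is binomial with n = 12 and p = 0.80.
P(X ≥ 10) = C(12,10)·0.80^10·0.20^2 + C(12,11)·0.80^11·0.20^1 + C(12,12)·0.80^12·0.20^0.
= 0.283468 + 0.206158 + 0.068719 = 0.5583.

P = 0.5583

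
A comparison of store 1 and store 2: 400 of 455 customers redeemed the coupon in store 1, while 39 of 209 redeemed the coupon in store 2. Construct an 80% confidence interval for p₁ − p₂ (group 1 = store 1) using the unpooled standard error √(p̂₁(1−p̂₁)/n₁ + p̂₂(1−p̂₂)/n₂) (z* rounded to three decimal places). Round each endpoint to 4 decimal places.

p̂₁ = 400/455 = 0.87912, p̂₂ = 39/209 = 0.18660; p̂₁ − p̂₂ = 0.69252.
SE = √(0.000233555 + 0.000726231) = √0.000959786 = 0.030980.
z* = 1.282 at the 80% level. Margin = 1.282·0.030980 = 0.03972.
CI: 0.69252 ± 0.03972 = (0.6528, 0.7322).

(0.6528, 0.7322)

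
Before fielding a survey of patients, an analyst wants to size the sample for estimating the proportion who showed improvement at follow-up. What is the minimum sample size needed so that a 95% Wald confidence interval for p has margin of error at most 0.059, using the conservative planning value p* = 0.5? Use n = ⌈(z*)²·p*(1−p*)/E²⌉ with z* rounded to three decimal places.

n = 276

z* = 1.960 at the 95% level.
p*(1−p*) = 0.2500.
Required n before rounding: 3.841600 × 0.2500 / 0.059² = 275.898.
Rounding up, n = 276.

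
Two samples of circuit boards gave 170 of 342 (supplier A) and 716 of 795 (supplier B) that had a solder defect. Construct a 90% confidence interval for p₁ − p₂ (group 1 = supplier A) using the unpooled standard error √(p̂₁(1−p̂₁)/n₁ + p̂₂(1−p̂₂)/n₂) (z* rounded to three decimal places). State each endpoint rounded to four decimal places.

p̂₁ = 170/342 = 0.49708, p̂₂ = 716/795 = 0.90063; p̂₁ − p̂₂ = -0.40355.
SE = √(0.000730969 + 0.000112574) = √0.000843543 = 0.029044.
The 90% critical value is z* = 1.645. Margin of error = 0.04778.
So the interval runs from -0.4513 to -0.3558.

(-0.4513, -0.3558)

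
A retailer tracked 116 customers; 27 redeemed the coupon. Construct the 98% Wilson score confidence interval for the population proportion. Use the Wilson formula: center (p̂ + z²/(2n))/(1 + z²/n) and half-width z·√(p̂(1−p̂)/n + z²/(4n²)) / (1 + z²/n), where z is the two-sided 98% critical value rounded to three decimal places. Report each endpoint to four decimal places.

(0.1547, 0.3347)

Here p̂ = 27/116 = 0.23276 and z = 2.326 (z² = 5.410276).
1 + z²/n = 1.046640.
Center = (0.23276 + 0.023320)/1.046640 = 0.24467.
Radicand: p̂(1−p̂)/n + z²/(4n²) = 0.001539500 + 0.000100518 = 0.001640018.
Half-width = z·√(radicand)/denom = 2.326·0.040497/1.046640 = 0.09000.
So the interval runs from 0.1547 to 0.3347.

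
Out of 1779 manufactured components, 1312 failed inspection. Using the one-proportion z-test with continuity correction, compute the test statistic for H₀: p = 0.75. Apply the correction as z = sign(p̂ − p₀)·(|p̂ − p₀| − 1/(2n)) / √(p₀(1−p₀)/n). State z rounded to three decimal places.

p̂ = 1312/1779 = 0.73749. p̂ − p₀ = -0.012507.
Continuity correction 1/(2n) = 1/3558 = 0.000281.
Corrected numerator: |-0.012507| − 0.000281 = 0.012226.
Null standard error: √(0.75·0.25/1779) = √0.000105396 = 0.010266.
z = −0.012226/0.010266 = -1.191.

z = -1.191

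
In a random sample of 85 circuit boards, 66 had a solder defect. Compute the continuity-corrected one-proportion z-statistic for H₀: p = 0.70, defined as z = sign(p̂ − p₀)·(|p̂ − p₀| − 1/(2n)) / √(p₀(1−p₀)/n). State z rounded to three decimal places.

z = 1.420

p̂ = 66/85 = 0.77647. p̂ − p₀ = 0.076471.
Continuity correction 1/(2n) = 1/170 = 0.005882.
Corrected numerator: |0.076471| − 0.005882 = 0.070589.
SE₀ = √(0.70·0.30/85) = 0.049705.
z = (+)0.070589/0.049705 = 1.420.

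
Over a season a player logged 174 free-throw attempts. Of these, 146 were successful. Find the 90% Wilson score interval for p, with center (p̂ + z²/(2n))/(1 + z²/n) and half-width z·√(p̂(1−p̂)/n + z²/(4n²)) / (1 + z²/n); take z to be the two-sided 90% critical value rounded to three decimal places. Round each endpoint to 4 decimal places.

(0.7881, 0.8797)

Here p̂ = 146/174 = 0.83908 and z = 1.645 (z² = 2.706025).
1 + z²/n = 1.015552.
Adjusted center: (0.83908 + z²/(2n))/1.015552 = 0.83389.
Radicand: p̂(1−p̂)/n + z²/(4n²) = 0.000776003 + 0.000022345 = 0.000798348.
Half-width = z·√(radicand)/denom = 1.645·0.028255/1.015552 = 0.04577.
CI: 0.83389 ± 0.04577 = (0.7881, 0.8797).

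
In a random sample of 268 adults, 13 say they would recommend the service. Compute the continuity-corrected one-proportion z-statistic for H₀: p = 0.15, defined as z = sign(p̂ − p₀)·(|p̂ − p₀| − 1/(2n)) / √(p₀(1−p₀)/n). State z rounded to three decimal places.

The sample proportion is 13/268 = 0.04851. p̂ − p₀ = -0.101493.
1/(2n) = 0.001866.
Corrected numerator: |-0.101493| − 0.001866 = 0.099627.
SE₀ = √(0.15·0.85/268) = 0.021812.
z = −0.099627/0.021812 = -4.568.

z = -4.568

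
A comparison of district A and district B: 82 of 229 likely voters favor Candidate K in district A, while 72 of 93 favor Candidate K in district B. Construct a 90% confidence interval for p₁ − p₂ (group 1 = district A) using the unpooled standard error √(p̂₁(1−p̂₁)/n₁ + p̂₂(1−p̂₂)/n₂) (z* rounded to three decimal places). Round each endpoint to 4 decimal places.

p̂₁ = 0.35808, p̂₂ = 0.77419, so the observed difference is -0.41611.
Unpooled SE = √(p̂₁(1−p̂₁)/n₁ + p̂₂(1−p̂₂)/n₂) = √(0.001003748 + 0.001879762) = 0.053698.
The 90% critical value is z* = 1.645. Margin = 1.645·0.053698 = 0.08833.
Interval: -0.41611 ± 0.08833 → (-0.5044, -0.3278).

(-0.5044, -0.3278)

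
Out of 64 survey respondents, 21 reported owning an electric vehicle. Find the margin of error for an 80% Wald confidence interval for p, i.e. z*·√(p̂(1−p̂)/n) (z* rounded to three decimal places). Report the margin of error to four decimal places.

ME = 0.0752

p̂ = 21/64 = 0.32812.
Standard error of p̂: √(0.220459/64) = √0.003444672 = 0.058691.
The 80% critical value is z* = 1.282.
ME = 1.282·0.058691 = 0.0752.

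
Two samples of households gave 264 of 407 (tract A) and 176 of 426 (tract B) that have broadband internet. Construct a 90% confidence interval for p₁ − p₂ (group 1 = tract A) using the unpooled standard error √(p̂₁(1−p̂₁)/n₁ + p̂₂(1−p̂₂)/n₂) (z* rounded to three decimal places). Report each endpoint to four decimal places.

p̂₁ = 264/407 = 0.64865, p̂₂ = 176/426 = 0.41315; p̂₁ − p̂₂ = 0.23550.
SE = √(0.000559960 + 0.000569146) = √0.001129106 = 0.033602.
z* = 1.645 at the 90% level. Margin of error = 0.05528.
Interval: 0.23550 ± 0.05528 → (0.1802, 0.2908).

(0.1802, 0.2908)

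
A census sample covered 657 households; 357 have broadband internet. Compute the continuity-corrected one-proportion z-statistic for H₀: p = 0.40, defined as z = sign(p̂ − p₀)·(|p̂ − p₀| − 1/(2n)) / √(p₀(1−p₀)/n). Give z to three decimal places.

z = 7.462

p̂ = 357/657 = 0.54338. p̂ − p₀ = 0.143379.
Continuity correction 1/(2n) = 1/1314 = 0.000761.
Corrected numerator: |0.143379| − 0.000761 = 0.142618.
Under H₀, SE = √(p₀(1−p₀)/n) = √(0.40·0.60/657) = √0.000365297 = 0.019113.
z = +0.142618/0.019113 = 7.462.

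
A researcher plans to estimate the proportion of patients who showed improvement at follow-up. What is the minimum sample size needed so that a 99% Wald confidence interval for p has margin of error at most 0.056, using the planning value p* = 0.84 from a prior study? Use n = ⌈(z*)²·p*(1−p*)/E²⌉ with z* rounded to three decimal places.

The 99% critical value is z* = 2.576.
p*(1−p*) = 0.1344.
(z*)²·p*(1−p*)/E² = 6.635776·0.1344/0.003136 = 284.390.
Rounding up, n = 285.

n = 285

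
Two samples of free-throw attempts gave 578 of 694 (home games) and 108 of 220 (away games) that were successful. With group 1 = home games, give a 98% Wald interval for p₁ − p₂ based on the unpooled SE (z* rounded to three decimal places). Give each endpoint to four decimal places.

(0.2569, 0.4270)

p̂₁ = 578/694 = 0.83285, p̂₂ = 108/220 = 0.49091; p̂₁ − p̂₂ = 0.34194.
Unpooled SE = √(p̂₁(1−p̂₁)/n₁ + p̂₂(1−p̂₂)/n₂) = √(0.000200589 + 0.001135988) = 0.036559.
z* = 2.326 at the 98% level. Margin of error = 0.08504.
CI: 0.34194 ± 0.08504 = (0.2569, 0.4270).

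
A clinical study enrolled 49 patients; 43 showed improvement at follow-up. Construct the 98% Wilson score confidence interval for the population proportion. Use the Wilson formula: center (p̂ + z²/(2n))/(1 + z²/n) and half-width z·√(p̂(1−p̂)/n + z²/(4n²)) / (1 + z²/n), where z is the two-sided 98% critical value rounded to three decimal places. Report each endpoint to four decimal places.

(0.7300, 0.9500)

Here p̂ = 43/49 = 0.87755 and z = 2.326 (z² = 5.410276).
1 + z²/n = 1.110414.
Center = (0.87755 + 0.055207)/1.110414 = 0.84001.
Radicand: p̂(1−p̂)/n + z²/(4n²) = 0.002192964 + 0.000563336 = 0.002756300.
Half-width = z·√(radicand)/denom = 2.326·0.052500/1.110414 = 0.10997.
CI: 0.84001 ± 0.10997 = (0.7300, 0.9500).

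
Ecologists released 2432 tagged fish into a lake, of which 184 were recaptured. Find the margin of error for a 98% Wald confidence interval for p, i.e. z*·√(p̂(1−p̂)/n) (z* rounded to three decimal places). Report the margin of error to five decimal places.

ME = 0.01247

The sample proportion is 184/2432 = 0.07566.
Standard error of p̂: √(0.069934/2432) = √0.000028756 = 0.005362.
z* = 2.326 at the 98% level.
Margin of error = z*·SE = 2.326 × 0.005362 = 0.01247.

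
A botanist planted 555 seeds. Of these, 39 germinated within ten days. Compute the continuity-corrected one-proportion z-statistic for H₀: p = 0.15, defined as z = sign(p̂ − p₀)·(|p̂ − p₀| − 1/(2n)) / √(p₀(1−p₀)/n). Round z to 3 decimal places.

z = -5.201

With x = 39 successes in n = 555, p̂ = 0.07027. p̂ − p₀ = -0.079730.
Continuity correction 1/(2n) = 1/1110 = 0.000901.
Corrected numerator: |-0.079730| − 0.000901 = 0.078829.
Under H₀, SE = √(p₀(1−p₀)/n) = √(0.15·0.85/555) = √0.000229730 = 0.015157.
z = −0.078829/0.015157 = -5.201.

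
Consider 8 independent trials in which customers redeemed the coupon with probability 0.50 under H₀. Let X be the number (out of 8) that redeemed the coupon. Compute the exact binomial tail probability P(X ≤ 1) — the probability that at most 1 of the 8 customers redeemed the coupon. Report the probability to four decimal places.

P = 0.0352

X ~ Binomial(n=8, p=0.50).
P(X ≤ 1) = C(8,0)·0.50^0·0.50^8 + C(8,1)·0.50^1·0.50^7.
= 0.003906 + 0.031250 = 0.0352.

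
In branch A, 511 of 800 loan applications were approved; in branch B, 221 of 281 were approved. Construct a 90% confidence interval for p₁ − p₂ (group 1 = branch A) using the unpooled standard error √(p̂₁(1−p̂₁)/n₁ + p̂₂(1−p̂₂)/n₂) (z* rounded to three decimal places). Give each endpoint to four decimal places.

(-0.1967, -0.0988)

p̂₁ = 511/800 = 0.63875, p̂₂ = 221/281 = 0.78648; p̂₁ − p̂₂ = -0.14773.
Unpooled SE = √(p̂₁(1−p̂₁)/n₁ + p̂₂(1−p̂₂)/n₂) = √(0.000288436 + 0.000597619) = 0.029767.
For 90% confidence, z* = 1.645. Margin = 1.645·0.029767 = 0.04897.
So the interval runs from -0.1967 to -0.0988.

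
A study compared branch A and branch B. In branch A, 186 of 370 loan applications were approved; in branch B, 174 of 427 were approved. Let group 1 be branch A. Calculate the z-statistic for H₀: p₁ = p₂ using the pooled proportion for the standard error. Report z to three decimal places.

z = 2.694

Sample proportions: p̂₁ = 186/370 = 0.50270 and p̂₂ = 174/427 = 0.40749.
Pooled p̂ = (186+174)/(370+427) = 360/797 = 0.45169.
SE = √[p̂(1−p̂)(1/n₁+1/n₂)] = √[0.45169·0.54831·(1/370+1/427)] ≈ 0.035347.
z = (p̂₁ − p̂₂)/SE = (0.50270 − 0.40749)/0.035347 = 0.09521/0.035347 = 2.694.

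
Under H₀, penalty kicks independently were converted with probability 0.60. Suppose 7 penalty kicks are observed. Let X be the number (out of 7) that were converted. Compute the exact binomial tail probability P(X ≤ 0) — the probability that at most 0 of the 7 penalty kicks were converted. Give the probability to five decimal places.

P = 0.00164

X ~ Binomial(n=7, p=0.60).
P(X ≤ 0) = C(7,0)·0.60^0·0.40^7.
= 0.001638 = 0.00164.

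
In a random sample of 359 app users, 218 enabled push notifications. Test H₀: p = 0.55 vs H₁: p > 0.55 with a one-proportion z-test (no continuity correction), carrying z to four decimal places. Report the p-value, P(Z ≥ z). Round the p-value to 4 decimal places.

Sample proportion p̂ = 218/359 = 0.60724.
SE₀ = √(0.55·0.45/359) = 0.026257.
z = (p̂ − p₀)/SE = (218/359 − 0.55)/0.026257 ≈ 2.1801.
p-value = P(Z ≥ z) with z = 2.1801 → 0.0146.

p-value = 0.0146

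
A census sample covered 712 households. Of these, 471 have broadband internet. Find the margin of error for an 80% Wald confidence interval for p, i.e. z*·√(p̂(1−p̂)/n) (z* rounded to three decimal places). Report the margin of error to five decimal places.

The sample proportion is 471/712 = 0.66152.
SE(p̂) = √(0.66152·0.33848/712) = 0.017734.
For 80% confidence, z* = 1.282.
ME = 1.282·0.017734 = 0.02273.

ME = 0.02273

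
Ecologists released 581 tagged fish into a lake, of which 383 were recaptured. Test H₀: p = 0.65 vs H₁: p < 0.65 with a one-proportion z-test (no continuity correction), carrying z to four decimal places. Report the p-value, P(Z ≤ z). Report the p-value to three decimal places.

p-value = 0.679

p̂ = 383/581 = 0.65921.
Under H₀, SE = √(p₀(1−p₀)/n) = √(0.65·0.35/581) = √0.000391566 = 0.019788.
Test statistic (full precision, shown to 4 dp): z = (383/581 − 0.65)/SE₀ ≈ 0.4653.
p-value = P(Z ≤ z) with z = 0.4653 → 0.679.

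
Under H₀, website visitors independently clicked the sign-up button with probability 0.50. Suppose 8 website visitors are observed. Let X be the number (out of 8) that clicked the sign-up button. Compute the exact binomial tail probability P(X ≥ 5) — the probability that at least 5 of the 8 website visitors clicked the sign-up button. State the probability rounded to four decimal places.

X is binomial with n = 8 and p = 0.50.
P(X ≥ 5) = C(8,5)·0.50^5·0.50^3 + C(8,6)·0.50^6·0.50^2 + C(8,7)·0.50^7·0.50^1 + C(8,8)·0.50^8·0.50^0.
= 0.218750 + 0.109375 + 0.031250 + 0.003906 = 0.3633.

P = 0.3633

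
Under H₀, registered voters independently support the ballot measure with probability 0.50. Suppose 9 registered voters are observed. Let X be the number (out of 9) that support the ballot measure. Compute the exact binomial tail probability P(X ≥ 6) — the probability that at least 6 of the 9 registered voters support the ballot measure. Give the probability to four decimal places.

P = 0.2539

X ~ Binomial(n=9, p=0.50).
P(X ≥ 6) = C(9,6)·0.50^6·0.50^3 + C(9,7)·0.50^7·0.50^2 + C(9,8)·0.50^8·0.50^1 + C(9,9)·0.50^9·0.50^0.
= 0.164062 + 0.070312 + 0.017578 + 0.001953 = 0.2539.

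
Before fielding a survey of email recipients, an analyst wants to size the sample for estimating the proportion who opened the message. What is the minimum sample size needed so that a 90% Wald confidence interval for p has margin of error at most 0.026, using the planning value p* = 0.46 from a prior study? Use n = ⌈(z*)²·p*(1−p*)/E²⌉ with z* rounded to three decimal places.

For 90% confidence, z* = 1.645.
p*(1−p*) = 0.46·0.54 = 0.2484.
Required n before rounding: 2.706025 × 0.2484 / 0.026² = 994.344.
⌈994.344⌉ = 995.

n = 995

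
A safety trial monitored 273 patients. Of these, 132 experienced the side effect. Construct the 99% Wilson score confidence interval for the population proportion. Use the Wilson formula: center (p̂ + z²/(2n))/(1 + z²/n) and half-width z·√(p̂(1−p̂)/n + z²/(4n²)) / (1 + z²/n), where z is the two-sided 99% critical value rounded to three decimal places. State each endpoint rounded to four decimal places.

p̂ = 132/273 = 0.48352; z = 2.576, so z² = 6.635776.
Denominator 1 + z²/n = 1 + 6.635776/273 = 1.024307.
Center = (0.48352 + 0.012153)/1.024307 = 0.48391.
Radicand: p̂(1−p̂)/n + z²/(4n²) = 0.000914756 + 0.000022259 = 0.000937015.
Half-width = 2.576·√0.000937015/1.024307 = 0.07698.
So the interval runs from 0.4069 to 0.5609.

(0.4069, 0.5609)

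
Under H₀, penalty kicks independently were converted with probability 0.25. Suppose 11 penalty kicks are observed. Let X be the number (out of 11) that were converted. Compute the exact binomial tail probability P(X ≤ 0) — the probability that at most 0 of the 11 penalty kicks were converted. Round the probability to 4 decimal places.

X is binomial with n = 11 and p = 0.25.
P(X ≤ 0) = C(11,0)·0.25^0·0.75^11.
= 0.042235 = 0.0422.

P = 0.0422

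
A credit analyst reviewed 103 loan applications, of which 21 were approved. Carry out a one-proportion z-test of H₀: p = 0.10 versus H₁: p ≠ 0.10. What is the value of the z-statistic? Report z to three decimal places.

p̂ = 21/103 = 0.20388.
Null standard error: √(0.10·0.90/103) = √0.000873786 = 0.029560.
z = (p̂ − p₀)/SE = (0.20388 − 0.10)/0.029560 = 3.514.

z = 3.514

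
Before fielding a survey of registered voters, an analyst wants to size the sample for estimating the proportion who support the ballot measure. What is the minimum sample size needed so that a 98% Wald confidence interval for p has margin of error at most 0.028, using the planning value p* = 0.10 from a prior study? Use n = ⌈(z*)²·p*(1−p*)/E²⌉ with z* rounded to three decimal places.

n = 622

The 98% critical value is z* = 2.326.
p*(1−p*) = 0.0900.
(z*)²·p*(1−p*)/E² = 5.410276·0.0900/0.000784 = 621.078.
⌈621.078⌉ = 622.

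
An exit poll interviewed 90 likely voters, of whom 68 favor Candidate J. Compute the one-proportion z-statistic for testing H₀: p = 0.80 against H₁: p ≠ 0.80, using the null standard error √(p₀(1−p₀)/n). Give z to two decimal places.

z = -1.05

p̂ = 68/90 = 0.75556.
Under H₀, SE = √(p₀(1−p₀)/n) = √(0.80·0.20/90) = √0.001777778 = 0.042164.
z = (p̂ − p₀)/SE = (0.75556 − 0.80)/0.042164 = -1.05.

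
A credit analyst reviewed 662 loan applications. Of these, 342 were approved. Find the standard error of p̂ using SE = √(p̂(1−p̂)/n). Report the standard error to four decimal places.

The sample proportion is 342/662 = 0.51662.
p̂(1−p̂) = 0.51662·0.48338 = 0.249724.
Dividing by n and taking the root: √0.000377227 = 0.0194.

SE = 0.0194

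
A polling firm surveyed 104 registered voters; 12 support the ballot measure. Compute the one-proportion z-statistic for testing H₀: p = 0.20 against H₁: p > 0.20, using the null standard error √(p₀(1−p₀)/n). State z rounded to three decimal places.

With x = 12 successes in n = 104, p̂ = 0.11538.
Under H₀, SE = √(p₀(1−p₀)/n) = √(0.20·0.80/104) = √0.001538462 = 0.039223.
z = (p̂ − p₀)/SE = (0.11538 − 0.20)/0.039223 = -2.157.

z = -2.157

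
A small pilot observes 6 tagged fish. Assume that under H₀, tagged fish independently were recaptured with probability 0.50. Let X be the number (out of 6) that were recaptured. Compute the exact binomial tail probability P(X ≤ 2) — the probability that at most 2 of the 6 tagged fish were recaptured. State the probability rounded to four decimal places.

P = 0.3438

X ~ Binomial(n=6, p=0.50).
P(X ≤ 2) = C(6,0)·0.50^0·0.50^6 + C(6,1)·0.50^1·0.50^5 + C(6,2)·0.50^2·0.50^4.
= 0.015625 + 0.093750 + 0.234375 = 0.3438.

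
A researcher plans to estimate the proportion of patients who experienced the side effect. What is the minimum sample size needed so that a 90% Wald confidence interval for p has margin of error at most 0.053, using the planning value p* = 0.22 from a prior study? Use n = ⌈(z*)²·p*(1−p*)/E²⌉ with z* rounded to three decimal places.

z* = 1.645 at the 90% level.
p*(1−p*) = 0.22·0.78 = 0.1716.
(z*)²·p*(1−p*)/E² = 2.706025·0.1716/0.002809 = 165.309.
Rounding up, n = 166.

n = 166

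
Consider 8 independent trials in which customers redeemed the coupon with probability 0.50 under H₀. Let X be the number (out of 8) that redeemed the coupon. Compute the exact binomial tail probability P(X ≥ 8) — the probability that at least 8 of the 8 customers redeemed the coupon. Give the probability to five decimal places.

X ~ Binomial(n=8, p=0.50).
P(X ≥ 8) = C(8,8)·0.50^8·0.50^0.
= 0.003906 = 0.00391.

P = 0.00391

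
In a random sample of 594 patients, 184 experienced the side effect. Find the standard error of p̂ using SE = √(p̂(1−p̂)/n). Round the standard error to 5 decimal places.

With x = 184 successes in n = 594, p̂ = 0.30976.
p̂(1−p̂) = 0.213809.
SE = √(0.213809/594) = 0.01897.

SE = 0.01897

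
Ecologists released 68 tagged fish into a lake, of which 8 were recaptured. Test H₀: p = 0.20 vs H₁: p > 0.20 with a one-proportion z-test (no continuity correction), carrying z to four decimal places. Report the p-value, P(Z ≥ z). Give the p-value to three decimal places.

p-value = 0.955

With x = 8 successes in n = 68, p̂ = 0.11765.
SE₀ = √(0.20·0.80/68) = 0.048507.
z = (p̂ − p₀)/SE = (8/68 − 0.20)/0.048507 ≈ -1.6977.
From the standard normal, P(Z ≥ z) = 0.955.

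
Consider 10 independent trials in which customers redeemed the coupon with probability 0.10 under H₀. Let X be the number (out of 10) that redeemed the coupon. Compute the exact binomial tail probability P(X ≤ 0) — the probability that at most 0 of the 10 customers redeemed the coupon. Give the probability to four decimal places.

P = 0.3487

X is binomial with n = 10 and p = 0.10.
P(X ≤ 0) = C(10,0)·0.10^0·0.90^10.
= 0.348678 = 0.3487.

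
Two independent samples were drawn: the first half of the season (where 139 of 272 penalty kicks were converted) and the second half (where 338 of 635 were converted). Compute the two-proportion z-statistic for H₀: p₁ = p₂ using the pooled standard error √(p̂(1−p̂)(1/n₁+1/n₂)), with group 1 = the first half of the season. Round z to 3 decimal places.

p̂₁ = 139/272 = 0.51103, p̂₂ = 338/635 = 0.53228.
Pooled p̂ = (139+338)/(272+635) = 477/907 = 0.52591.
Pooled SE = √[0.2493287·0.00525127] ≈ 0.036184.
z = -0.02125/0.036184 = -0.587.

z = -0.587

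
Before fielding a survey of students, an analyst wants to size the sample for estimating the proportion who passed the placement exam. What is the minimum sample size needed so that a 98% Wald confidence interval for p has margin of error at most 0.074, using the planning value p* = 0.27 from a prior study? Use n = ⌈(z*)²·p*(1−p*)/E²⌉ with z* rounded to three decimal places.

z* = 2.326 at the 98% level.
p*(1−p*) = 0.27·0.73 = 0.1971.
Required n before rounding: 5.410276 × 0.1971 / 0.074² = 194.734.
Rounding up, n = 195.

n = 195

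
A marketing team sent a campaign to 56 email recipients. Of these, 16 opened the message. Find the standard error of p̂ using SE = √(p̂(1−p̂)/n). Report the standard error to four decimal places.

SE = 0.0604

Sample proportion p̂ = 16/56 = 0.28571.
p̂(1−p̂) = 0.28571·0.71429 = 0.204080.
Dividing by n and taking the root: √0.003644286 = 0.0604.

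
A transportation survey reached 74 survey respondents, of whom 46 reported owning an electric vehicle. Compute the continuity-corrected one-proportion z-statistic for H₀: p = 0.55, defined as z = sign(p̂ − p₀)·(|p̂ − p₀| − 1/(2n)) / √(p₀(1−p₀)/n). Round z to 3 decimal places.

p̂ = 46/74 = 0.62162. p̂ − p₀ = 0.071622.
1/(2n) = 0.006757.
Corrected numerator: |0.071622| − 0.006757 = 0.064865.
Null standard error: √(0.55·0.45/74) = √0.003344595 = 0.057832.
z = (+)0.064865/0.057832 = 1.122.

z = 1.122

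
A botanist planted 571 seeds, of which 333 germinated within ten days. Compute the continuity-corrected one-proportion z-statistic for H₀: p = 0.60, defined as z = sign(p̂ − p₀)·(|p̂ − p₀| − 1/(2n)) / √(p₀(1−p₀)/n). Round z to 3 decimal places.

z = -0.777

With x = 333 successes in n = 571, p̂ = 0.58319. p̂ − p₀ = -0.016813.
1/(2n) = 0.000876.
Corrected numerator: |-0.016813| − 0.000876 = 0.015937.
SE₀ = √(0.60·0.40/571) = 0.020502.
z = −0.015937/0.020502 = -0.777.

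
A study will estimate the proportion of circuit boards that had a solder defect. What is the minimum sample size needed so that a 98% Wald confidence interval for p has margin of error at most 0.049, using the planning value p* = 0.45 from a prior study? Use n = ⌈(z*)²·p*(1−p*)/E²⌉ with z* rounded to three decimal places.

n = 558

z* = 2.326 at the 98% level.
p*(1−p*) = 0.2475.
(z*)²·p*(1−p*)/E² = 5.410276·0.2475/0.002401 = 557.702.
⌈557.702⌉ = 558.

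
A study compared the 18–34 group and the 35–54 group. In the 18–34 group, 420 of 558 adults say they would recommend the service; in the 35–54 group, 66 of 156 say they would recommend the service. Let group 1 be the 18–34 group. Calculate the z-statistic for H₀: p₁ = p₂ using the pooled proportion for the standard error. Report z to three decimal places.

z = 7.806

Sample proportions: p̂₁ = 420/558 = 0.75269 and p̂₂ = 66/156 = 0.42308.
Pooled p̂ = (420+66)/(558+156) = 486/714 = 0.68067.
Pooled SE = √[0.2173575·0.00820237] ≈ 0.042224.
z = 0.32961/0.042224 = 7.806.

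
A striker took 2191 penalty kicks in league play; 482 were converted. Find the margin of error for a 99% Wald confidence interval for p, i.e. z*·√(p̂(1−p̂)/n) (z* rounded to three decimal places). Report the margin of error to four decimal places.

Sample proportion p̂ = 482/2191 = 0.21999.
SE = √(p̂(1−p̂)/n) = √(0.171595/2191) = 0.008850.
z* = 2.576 at the 99% level.
ME = 2.576·0.008850 = 0.0228.

ME = 0.0228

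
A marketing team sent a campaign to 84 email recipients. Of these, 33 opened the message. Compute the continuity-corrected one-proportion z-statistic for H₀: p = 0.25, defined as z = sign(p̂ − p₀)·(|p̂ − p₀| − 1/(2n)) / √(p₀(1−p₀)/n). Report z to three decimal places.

The sample proportion is 33/84 = 0.39286. p̂ − p₀ = 0.142857.
1/(2n) = 0.005952.
Corrected numerator: |0.142857| − 0.005952 = 0.136905.
Null standard error: √(0.25·0.75/84) = √0.002232143 = 0.047246.
z = (+)0.136905/0.047246 = 2.898.

z = 2.898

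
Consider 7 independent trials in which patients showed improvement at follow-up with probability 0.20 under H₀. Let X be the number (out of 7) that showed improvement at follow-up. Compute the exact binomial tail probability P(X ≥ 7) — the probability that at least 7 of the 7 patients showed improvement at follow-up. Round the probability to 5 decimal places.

X ~ Binomial(n=7, p=0.20).
P(X ≥ 7) = C(7,7)·0.20^7·0.80^0.
= 0.000013 = 0.00001.

P = 0.00001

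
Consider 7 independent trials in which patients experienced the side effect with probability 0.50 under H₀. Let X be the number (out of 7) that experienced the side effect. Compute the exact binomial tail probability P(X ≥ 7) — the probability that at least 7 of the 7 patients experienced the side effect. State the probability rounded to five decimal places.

P = 0.00781

X ~ Binomial(n=7, p=0.50).
P(X ≥ 7) = C(7,7)·0.50^7·0.50^0.
= 0.007812 = 0.00781.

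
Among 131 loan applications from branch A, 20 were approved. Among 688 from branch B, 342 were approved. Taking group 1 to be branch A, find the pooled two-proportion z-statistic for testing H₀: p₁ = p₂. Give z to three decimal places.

Sample proportions: p̂₁ = 20/131 = 0.15267 and p̂₂ = 342/688 = 0.49709.
Pooled p̂ = (20+342)/(131+688) = 362/819 = 0.44200.
Pooled SE = √[0.2466363·0.00908708] ≈ 0.047341.
z = -0.34442/0.047341 = -7.275.

z = -7.275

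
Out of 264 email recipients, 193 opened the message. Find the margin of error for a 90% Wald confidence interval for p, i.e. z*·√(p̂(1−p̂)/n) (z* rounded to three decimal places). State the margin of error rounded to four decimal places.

p̂ = 193/264 = 0.73106.
SE(p̂) = √(0.73106·0.26894/264) = 0.027290.
The 90% critical value is z* = 1.645.
ME = 1.645·0.027290 = 0.0449.

ME = 0.0449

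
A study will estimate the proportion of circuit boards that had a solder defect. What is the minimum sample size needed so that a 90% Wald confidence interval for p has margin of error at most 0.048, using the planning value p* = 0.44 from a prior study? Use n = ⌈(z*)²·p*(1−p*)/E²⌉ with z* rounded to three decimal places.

z* = 1.645 at the 90% level.
p*(1−p*) = 0.44·0.56 = 0.2464.
Required n before rounding: 2.706025 × 0.2464 / 0.048² = 289.394.
Rounding up, n = 290.

n = 290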